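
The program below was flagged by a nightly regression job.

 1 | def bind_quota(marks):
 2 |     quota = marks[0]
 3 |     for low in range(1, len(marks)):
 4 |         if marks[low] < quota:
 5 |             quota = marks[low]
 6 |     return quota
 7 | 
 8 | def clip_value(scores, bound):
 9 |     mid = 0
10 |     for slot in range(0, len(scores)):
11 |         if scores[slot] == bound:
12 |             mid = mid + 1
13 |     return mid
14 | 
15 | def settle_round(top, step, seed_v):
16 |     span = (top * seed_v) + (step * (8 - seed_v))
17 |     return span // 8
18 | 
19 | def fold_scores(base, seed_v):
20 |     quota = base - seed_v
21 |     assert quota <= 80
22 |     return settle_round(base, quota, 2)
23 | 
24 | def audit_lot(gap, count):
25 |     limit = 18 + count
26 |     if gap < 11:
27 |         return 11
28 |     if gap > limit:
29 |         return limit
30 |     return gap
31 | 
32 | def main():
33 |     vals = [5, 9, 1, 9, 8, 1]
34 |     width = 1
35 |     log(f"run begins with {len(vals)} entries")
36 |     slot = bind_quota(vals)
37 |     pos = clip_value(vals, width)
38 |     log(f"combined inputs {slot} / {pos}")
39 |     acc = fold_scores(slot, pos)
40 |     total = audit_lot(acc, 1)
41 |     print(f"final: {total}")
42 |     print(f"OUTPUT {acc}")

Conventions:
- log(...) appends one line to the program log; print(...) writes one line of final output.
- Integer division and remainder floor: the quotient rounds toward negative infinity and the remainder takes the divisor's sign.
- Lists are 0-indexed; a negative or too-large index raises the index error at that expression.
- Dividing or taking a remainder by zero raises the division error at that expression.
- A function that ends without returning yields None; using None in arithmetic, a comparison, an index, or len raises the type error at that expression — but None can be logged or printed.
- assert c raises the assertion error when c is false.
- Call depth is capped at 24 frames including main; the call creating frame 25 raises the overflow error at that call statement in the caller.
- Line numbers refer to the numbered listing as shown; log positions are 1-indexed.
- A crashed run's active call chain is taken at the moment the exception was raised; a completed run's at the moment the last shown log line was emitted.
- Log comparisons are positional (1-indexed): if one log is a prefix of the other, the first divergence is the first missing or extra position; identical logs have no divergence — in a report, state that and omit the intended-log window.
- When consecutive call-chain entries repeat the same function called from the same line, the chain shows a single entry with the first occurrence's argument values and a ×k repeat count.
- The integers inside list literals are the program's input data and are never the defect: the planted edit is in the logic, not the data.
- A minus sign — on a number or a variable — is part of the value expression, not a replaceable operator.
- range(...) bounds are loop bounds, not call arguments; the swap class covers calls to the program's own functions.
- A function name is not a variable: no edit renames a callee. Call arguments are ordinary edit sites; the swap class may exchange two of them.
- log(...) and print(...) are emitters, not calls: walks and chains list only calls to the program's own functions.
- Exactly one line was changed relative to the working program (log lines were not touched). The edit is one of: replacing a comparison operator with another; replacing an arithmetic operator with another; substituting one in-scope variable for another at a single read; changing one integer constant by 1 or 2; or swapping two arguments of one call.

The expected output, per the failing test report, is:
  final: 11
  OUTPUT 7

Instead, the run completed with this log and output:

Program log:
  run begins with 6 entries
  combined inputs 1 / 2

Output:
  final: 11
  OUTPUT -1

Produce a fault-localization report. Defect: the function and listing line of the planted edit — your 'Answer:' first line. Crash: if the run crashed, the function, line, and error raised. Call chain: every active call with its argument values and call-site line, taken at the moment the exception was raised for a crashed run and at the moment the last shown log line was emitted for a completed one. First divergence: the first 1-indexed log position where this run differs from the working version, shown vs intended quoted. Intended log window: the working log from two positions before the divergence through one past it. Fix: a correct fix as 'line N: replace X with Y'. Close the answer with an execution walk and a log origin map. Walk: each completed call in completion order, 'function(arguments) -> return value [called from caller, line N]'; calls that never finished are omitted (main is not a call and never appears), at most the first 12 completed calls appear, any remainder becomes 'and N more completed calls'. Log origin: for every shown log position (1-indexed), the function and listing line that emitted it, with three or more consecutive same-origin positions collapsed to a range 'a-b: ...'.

Answer: the defect is in bind_quota at line 4.
The tell: Position 2 is the first bad log line: 'combined inputs 1 / 2' should read 'combined inputs 9 / 2'.
Call chain: main.
First divergence: position 2; shown 'combined inputs 1 / 2' vs intended 'combined inputs 9 / 2'.
Intended log window:
  1: run begins with 6 entries
  2: combined inputs 9 / 2
Execution walk:
  bind_quota([5, 9, 1, 9, 8, 1]) -> 1  [called from main, line 36]
  clip_value([5, 9, 1, 9, 8, 1], 1) -> 2  [called from main, line 37]
  settle_round(1, -1, 2) -> -1  [called from fold_scores, line 22]
  fold_scores(1, 2) -> -1  [called from main, line 39]
  audit_lot(-1, 1) -> 11  [called from main, line 40]
Origin of each log line:
  1 — main, line 35
  2 — main, line 38
A correct fix: line 4: replace `<` with `>`.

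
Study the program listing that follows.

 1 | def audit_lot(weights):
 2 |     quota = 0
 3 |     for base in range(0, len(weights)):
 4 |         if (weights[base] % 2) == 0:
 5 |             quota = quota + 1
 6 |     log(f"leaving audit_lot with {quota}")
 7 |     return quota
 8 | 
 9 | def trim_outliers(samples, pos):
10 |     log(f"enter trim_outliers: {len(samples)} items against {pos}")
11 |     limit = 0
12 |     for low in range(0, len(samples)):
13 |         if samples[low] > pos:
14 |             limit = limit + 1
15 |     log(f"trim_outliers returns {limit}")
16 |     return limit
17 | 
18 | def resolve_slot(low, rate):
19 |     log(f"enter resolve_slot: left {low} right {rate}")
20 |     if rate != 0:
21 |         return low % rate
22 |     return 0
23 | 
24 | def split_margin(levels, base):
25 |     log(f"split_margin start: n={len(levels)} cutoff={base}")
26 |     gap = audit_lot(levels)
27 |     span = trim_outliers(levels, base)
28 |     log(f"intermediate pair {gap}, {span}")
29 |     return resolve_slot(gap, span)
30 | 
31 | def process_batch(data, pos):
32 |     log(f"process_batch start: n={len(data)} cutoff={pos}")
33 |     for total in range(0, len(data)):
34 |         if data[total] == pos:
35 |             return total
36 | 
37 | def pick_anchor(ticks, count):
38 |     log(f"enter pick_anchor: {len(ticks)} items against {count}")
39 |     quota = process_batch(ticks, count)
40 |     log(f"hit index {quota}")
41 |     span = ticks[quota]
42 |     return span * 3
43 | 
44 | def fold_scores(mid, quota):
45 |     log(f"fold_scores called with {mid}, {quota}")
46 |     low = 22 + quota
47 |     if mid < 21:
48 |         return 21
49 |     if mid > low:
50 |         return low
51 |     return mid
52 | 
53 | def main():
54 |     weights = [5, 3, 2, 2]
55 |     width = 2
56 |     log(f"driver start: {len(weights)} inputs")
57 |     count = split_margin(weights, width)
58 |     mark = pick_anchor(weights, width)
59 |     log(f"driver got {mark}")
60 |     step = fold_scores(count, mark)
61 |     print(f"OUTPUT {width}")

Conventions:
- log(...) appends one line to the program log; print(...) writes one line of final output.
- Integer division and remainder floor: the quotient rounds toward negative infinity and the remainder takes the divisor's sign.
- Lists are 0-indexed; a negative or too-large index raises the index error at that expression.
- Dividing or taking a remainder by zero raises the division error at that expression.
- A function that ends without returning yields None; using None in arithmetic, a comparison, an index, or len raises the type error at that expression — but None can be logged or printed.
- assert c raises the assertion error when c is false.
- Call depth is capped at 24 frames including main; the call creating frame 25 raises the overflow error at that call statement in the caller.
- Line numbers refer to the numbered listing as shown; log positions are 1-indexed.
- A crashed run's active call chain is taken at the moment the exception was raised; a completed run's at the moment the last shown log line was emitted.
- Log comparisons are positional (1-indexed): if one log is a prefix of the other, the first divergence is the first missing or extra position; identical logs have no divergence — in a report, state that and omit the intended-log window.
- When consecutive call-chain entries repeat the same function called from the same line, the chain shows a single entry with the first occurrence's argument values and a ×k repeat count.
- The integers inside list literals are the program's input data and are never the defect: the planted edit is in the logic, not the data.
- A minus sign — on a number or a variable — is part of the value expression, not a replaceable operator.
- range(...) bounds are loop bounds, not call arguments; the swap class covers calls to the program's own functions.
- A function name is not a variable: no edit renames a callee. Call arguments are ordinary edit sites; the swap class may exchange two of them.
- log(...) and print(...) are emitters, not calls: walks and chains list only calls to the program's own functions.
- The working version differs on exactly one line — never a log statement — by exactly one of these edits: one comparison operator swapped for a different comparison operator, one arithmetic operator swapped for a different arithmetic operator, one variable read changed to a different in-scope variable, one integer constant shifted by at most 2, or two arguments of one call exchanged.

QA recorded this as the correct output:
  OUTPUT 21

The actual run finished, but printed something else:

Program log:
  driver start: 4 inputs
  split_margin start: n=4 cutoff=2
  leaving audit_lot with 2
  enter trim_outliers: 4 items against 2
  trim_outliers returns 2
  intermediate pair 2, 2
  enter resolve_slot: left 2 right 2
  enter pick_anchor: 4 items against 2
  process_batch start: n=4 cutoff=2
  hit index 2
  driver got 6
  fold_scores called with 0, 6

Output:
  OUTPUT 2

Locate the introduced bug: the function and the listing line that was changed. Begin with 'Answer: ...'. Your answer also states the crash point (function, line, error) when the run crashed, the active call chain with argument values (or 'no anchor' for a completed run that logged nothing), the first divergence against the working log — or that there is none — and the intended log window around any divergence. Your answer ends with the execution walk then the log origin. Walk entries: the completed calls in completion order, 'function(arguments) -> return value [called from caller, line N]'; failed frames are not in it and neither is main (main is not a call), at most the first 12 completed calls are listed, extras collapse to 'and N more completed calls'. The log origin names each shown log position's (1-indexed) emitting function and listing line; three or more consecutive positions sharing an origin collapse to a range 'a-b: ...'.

Answer: the defect is in main at line 61.
Key observation: No log line changed; the fault shows up purely in the output.
Call chain: main -> fold_scores(0, 6) (called at line 60).
First divergence: none — the logs agree in full.
Execution walk:
  audit_lot([5, 3, 2, 2]) -> 2  [called from split_margin, line 26]
  trim_outliers([5, 3, 2, 2], 2) -> 2  [called from split_margin, line 27]
  resolve_slot(2, 2) -> 0  [called from split_margin, line 29]
  split_margin([5, 3, 2, 2], 2) -> 0  [called from main, line 57]
  process_batch([5, 3, 2, 2], 2) -> 2  [called from pick_anchor, line 39]
  pick_anchor([5, 3, 2, 2], 2) -> 6  [called from main, line 58]
  fold_scores(0, 6) -> 21  [called from main, line 60]
Log origin:
  1: logged in main at line 56
  2: logged in split_margin at line 25
  3: logged in audit_lot at line 6
  4: logged in trim_outliers at line 10
  5: logged in trim_outliers at line 15
  6: logged in split_margin at line 28
  7: logged in resolve_slot at line 19
  8: logged in pick_anchor at line 38
  9: logged in process_batch at line 32
  10: logged in pick_anchor at line 40
  11: logged in main at line 59
  12: logged in fold_scores at line 45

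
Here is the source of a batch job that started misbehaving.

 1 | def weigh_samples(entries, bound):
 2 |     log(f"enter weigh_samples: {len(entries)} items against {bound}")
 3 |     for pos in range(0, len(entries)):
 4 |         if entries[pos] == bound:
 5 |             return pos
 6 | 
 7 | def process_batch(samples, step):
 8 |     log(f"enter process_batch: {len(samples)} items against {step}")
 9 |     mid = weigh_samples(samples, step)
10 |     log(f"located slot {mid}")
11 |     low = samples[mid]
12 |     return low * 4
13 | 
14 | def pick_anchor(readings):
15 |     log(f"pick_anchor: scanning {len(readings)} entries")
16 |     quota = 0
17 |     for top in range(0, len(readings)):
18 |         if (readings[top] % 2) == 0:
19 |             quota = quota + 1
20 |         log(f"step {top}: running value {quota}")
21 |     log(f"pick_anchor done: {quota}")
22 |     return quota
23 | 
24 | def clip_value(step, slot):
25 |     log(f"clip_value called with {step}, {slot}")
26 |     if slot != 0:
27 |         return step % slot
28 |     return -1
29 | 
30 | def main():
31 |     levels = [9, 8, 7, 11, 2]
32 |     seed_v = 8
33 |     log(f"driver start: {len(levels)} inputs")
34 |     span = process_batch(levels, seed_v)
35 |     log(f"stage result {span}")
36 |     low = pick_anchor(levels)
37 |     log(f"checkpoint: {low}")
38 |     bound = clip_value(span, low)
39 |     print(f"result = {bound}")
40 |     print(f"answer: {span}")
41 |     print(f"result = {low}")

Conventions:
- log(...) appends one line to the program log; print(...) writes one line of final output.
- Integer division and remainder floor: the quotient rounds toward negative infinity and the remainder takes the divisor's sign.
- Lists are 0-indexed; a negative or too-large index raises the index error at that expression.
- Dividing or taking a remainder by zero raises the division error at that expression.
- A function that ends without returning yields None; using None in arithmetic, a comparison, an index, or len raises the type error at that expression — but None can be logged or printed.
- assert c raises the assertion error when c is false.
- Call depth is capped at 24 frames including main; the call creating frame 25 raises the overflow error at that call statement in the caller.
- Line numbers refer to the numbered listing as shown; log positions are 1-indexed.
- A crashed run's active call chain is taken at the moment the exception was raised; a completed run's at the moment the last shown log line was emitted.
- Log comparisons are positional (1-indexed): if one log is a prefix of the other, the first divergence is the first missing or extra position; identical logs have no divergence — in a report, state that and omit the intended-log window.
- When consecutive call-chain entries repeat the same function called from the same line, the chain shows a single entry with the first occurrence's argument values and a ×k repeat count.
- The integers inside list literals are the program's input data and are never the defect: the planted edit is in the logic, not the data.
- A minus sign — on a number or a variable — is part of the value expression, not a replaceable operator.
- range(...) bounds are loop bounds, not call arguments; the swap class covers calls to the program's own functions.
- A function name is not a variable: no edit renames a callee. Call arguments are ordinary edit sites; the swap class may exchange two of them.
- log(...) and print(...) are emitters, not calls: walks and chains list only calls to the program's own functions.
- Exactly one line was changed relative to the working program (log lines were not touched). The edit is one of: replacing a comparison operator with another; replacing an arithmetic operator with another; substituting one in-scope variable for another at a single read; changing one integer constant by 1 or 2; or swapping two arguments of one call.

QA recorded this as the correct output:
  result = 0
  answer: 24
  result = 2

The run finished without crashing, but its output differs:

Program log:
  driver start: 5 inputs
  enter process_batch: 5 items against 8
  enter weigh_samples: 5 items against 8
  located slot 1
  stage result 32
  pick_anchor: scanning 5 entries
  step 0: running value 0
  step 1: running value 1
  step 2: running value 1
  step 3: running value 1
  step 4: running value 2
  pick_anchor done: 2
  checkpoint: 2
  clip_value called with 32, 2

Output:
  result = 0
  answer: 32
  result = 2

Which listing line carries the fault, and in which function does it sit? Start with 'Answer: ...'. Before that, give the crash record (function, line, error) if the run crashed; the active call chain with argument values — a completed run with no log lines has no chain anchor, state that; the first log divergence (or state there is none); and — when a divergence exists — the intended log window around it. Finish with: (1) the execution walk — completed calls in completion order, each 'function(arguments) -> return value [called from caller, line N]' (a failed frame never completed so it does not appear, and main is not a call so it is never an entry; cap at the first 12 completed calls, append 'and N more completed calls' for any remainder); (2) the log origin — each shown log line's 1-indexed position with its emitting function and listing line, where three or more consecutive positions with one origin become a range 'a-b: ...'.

Answer: the defect is in process_batch at line 12.
Core observation: At log position 5 the runs split — shown 'stage result 32', but the working version logs 'stage result 24'.
Call chain: main -> clip_value(32, 2) (called at line 38).
First divergence: position 5 — shown 'stage result 32', intended 'stage result 24'.
Intended log window:
  3: enter weigh_samples: 5 items against 8
  4: located slot 1
  5: stage result 24
  6: pick_anchor: scanning 5 entries
Execution walk:
  weigh_samples([9, 8, 7, 11, 2], 8) -> 1  [called from process_batch, line 9]
  process_batch([9, 8, 7, 11, 2], 8) -> 32  [called from main, line 34]
  pick_anchor([9, 8, 7, 11, 2]) -> 2  [called from main, line 36]
  clip_value(32, 2) -> 0  [called from main, line 38]
Log origin:
  1 — main, line 33
  2 — process_batch, line 8
  3 — weigh_samples, line 2
  4 — process_batch, line 10
  5 — main, line 35
  6 — pick_anchor, line 15
  7-11 — pick_anchor, line 20
  12 — pick_anchor, line 21
  13 — main, line 37
  14 — clip_value, line 25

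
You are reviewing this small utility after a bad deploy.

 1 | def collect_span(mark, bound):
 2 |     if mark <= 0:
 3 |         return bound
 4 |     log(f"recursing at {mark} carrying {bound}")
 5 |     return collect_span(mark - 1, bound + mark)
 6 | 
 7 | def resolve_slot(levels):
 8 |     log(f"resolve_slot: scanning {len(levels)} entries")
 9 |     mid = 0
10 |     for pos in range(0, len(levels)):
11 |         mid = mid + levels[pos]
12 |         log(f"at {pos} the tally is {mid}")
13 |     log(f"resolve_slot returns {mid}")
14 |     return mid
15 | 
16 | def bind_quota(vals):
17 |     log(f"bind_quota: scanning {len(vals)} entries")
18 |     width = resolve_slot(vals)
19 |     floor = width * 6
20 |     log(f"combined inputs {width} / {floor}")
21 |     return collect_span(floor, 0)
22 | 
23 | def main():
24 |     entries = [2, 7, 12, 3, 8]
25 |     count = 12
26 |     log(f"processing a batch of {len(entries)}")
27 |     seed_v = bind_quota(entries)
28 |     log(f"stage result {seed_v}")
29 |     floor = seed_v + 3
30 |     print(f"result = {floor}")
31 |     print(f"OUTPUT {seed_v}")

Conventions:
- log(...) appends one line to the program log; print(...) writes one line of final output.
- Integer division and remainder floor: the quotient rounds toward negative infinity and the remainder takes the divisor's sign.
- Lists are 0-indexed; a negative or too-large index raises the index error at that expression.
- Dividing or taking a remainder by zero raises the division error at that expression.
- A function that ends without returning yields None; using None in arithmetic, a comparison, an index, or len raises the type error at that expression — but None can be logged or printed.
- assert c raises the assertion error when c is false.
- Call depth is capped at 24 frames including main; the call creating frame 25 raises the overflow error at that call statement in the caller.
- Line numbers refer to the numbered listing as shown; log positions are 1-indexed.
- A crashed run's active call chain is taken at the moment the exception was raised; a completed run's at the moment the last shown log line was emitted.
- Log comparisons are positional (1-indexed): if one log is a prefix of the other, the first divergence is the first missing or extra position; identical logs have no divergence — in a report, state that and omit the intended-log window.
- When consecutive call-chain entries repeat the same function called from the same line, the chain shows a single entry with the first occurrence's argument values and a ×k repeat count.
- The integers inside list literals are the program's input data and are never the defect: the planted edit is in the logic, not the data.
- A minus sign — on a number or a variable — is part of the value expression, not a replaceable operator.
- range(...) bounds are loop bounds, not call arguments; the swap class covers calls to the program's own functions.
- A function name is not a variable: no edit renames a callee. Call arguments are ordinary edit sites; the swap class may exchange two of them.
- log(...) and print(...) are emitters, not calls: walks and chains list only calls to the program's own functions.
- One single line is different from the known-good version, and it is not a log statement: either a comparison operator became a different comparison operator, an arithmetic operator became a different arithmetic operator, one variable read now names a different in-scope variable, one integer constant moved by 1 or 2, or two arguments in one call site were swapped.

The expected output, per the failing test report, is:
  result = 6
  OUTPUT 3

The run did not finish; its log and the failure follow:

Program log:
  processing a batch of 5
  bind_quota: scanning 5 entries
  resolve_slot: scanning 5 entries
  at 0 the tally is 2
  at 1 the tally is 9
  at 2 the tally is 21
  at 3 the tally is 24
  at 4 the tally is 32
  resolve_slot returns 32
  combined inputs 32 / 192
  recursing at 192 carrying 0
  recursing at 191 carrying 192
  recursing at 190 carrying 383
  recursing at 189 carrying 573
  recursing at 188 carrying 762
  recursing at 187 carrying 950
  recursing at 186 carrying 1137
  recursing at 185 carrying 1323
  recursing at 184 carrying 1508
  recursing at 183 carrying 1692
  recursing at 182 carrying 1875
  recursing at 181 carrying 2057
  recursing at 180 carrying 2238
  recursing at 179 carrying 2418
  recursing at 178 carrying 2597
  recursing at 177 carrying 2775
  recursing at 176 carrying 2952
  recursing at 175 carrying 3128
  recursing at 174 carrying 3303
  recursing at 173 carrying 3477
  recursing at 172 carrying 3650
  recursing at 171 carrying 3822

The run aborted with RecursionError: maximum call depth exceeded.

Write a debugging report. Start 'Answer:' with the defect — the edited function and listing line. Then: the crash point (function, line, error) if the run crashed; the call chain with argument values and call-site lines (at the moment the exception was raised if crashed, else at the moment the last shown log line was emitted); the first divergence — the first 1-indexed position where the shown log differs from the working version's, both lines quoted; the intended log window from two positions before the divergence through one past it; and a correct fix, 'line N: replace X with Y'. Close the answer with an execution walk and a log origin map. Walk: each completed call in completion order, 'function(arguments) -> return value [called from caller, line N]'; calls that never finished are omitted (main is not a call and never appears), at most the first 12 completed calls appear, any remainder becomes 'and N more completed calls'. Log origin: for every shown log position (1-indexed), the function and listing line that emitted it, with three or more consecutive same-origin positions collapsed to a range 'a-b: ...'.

Answer: the defect is in bind_quota at line 19.
Key observation: Position 10 is the first bad log line: 'combined inputs 32 / 192' should read 'combined inputs 32 / 2'.
Crash: collect_span, line 5, RecursionError.
Call chain: main -> bind_quota([2, 7, 12, 3, 8]) (called at line 27) -> collect_span(192, 0) (called at line 21) -> collect_span(191, 192) (called at line 5) ×21.
First divergence: position 10 — shown 'combined inputs 32 / 192', intended 'combined inputs 32 / 2'.
Intended log window:
  8: at 4 the tally is 32
  9: resolve_slot returns 32
  10: combined inputs 32 / 2
  11: recursing at 2 carrying 0
Execution walk:
  resolve_slot([2, 7, 12, 3, 8]) -> 32  [called from bind_quota, line 18]
Log origins:
  1: from main, line 26
  2: from bind_quota, line 17
  3: from resolve_slot, line 8
  4-8: from resolve_slot, line 12
  9: from resolve_slot, line 13
  10: from bind_quota, line 20
  11-32: from collect_span, line 4
A correct fix: line 19: replace `*` with `%`.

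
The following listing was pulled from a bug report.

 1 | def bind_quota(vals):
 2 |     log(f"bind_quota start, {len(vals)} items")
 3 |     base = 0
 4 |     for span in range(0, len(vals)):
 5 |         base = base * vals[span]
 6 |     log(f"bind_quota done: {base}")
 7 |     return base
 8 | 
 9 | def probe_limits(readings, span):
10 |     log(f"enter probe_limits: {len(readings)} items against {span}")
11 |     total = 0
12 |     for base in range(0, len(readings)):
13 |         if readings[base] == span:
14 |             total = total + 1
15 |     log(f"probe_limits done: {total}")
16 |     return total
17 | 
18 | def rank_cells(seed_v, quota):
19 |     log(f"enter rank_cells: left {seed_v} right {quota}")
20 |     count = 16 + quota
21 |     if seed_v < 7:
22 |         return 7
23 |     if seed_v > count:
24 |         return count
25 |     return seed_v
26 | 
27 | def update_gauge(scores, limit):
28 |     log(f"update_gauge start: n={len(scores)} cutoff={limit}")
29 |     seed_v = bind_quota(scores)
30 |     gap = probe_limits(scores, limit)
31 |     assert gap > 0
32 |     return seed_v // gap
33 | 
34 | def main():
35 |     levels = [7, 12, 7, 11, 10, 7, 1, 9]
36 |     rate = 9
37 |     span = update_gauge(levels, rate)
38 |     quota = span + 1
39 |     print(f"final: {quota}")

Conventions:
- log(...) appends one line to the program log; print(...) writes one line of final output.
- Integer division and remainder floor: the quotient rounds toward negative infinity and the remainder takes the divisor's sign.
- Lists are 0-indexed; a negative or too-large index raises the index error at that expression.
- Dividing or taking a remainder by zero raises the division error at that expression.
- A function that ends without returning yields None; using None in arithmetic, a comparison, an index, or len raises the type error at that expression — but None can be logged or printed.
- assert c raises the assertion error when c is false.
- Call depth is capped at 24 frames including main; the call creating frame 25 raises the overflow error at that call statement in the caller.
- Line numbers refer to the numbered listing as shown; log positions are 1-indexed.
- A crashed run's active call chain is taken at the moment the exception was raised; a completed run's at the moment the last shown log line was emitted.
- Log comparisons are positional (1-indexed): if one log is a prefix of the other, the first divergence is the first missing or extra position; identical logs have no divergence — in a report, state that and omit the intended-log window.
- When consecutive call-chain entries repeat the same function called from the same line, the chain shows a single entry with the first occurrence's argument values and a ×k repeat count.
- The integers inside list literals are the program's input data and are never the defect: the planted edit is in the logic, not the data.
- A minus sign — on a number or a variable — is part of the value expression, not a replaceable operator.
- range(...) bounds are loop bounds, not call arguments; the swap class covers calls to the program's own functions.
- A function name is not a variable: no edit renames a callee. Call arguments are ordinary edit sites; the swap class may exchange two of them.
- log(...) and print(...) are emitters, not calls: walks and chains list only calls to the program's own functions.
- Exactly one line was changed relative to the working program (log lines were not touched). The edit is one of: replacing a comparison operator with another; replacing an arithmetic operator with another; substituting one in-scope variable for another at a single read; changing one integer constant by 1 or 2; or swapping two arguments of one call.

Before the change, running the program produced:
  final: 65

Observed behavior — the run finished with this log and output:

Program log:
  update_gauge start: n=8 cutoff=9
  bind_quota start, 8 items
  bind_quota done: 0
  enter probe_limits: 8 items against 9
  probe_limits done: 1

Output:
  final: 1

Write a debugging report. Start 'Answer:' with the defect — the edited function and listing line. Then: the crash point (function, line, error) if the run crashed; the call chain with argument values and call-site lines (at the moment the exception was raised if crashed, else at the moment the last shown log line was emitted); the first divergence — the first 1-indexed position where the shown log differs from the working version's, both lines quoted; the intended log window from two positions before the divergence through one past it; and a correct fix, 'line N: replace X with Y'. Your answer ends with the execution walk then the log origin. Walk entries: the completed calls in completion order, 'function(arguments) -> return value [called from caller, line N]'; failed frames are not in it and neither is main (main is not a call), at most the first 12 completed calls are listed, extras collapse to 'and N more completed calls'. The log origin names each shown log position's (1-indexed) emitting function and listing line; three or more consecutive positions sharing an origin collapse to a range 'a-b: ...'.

Answer: the defect is in bind_quota at line 5.
The tell: The earliest visible damage is log position 3 — 'bind_quota done: 0' rather than the intended 'bind_quota done: 64'.
Call chain: main -> update_gauge([7, 12, 7, 11, 10, 7, 1, 9], 9) (called at line 37) -> probe_limits([7, 12, 7, 11, 10, 7, 1, 9], 9) (called at line 30).
First divergence: at position 3 the run shows 'bind_quota done: 0' where the working version logs 'bind_quota done: 64'.
Intended log window:
  1: update_gauge start: n=8 cutoff=9
  2: bind_quota start, 8 items
  3: bind_quota done: 64
  4: enter probe_limits: 8 items against 9
Execution walk:
  bind_quota([7, 12, 7, 11, 10, 7, 1, 9]) -> 0  [called from update_gauge, line 29]
  probe_limits([7, 12, 7, 11, 10, 7, 1, 9], 9) -> 1  [called from update_gauge, line 30]
  update_gauge([7, 12, 7, 11, 10, 7, 1, 9], 9) -> 0  [called from main, line 37]
Log origins:
  1: logged in update_gauge at line 28
  2: logged in bind_quota at line 2
  3: logged in bind_quota at line 6
  4: logged in probe_limits at line 10
  5: logged in probe_limits at line 15
A correct fix: line 5: replace `*` with `+`.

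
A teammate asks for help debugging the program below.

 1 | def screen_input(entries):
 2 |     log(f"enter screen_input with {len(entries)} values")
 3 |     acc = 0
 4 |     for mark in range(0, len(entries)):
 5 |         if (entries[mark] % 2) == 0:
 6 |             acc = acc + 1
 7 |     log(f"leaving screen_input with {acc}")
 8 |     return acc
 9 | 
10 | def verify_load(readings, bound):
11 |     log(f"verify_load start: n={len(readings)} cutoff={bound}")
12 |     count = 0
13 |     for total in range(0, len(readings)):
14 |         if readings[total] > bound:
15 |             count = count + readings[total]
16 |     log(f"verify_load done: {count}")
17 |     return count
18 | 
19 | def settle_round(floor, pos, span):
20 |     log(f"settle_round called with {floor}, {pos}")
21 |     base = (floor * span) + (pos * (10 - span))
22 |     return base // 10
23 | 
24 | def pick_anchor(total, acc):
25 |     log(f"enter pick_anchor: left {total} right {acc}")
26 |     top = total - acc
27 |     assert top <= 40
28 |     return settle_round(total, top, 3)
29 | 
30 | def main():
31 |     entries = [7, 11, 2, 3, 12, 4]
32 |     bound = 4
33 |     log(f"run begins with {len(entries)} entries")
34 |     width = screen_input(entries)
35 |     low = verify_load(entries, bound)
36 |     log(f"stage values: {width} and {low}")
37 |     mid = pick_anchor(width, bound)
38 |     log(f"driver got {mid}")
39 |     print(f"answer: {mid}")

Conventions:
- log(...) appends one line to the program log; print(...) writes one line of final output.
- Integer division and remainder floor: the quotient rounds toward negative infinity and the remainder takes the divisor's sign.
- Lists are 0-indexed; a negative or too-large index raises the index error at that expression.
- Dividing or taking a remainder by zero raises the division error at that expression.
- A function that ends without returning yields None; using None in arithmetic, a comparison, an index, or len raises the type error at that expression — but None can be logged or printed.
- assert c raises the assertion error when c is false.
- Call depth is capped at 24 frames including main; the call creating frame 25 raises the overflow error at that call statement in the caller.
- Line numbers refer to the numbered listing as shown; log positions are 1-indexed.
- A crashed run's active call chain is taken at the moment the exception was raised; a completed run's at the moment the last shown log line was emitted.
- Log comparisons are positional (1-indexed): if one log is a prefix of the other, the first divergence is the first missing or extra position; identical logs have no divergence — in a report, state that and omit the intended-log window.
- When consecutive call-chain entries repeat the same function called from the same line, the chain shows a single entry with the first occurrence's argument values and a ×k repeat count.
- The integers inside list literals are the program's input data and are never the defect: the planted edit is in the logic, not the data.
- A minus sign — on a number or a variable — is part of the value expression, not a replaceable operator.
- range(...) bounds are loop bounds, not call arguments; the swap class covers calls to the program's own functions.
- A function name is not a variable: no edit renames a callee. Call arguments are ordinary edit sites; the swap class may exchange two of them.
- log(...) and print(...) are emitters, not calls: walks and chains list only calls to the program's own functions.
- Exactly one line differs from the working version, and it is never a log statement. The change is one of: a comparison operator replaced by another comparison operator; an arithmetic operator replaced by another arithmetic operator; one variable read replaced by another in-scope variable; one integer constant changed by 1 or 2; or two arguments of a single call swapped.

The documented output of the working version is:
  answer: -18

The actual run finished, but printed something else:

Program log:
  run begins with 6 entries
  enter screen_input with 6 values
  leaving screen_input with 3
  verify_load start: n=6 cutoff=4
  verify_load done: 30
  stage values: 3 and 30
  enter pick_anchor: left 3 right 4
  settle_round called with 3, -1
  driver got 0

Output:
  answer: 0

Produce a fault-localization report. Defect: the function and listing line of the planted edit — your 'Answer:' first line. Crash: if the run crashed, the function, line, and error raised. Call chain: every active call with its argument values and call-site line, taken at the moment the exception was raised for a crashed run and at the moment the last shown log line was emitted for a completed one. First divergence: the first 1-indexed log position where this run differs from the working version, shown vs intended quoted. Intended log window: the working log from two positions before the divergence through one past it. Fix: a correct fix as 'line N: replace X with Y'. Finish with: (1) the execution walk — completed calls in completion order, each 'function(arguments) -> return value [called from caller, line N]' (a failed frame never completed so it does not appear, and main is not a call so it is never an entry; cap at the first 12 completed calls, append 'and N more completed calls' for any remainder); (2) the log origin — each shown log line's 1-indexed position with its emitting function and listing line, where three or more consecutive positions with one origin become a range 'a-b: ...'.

Answer: the defect is in main at line 37.
Core observation: The earliest visible damage is log position 7 — 'enter pick_anchor: left 3 right 4' rather than the intended 'enter pick_anchor: left 3 right 30'.
Call chain: main.
First divergence: at position 7 the run shows 'enter pick_anchor: left 3 right 4' where the working version logs 'enter pick_anchor: left 3 right 30'.
Intended log window:
  5: verify_load done: 30
  6: stage values: 3 and 30
  7: enter pick_anchor: left 3 right 30
  8: settle_round called with 3, -27
Execution walk:
  screen_input([7, 11, 2, 3, 12, 4]) -> 3  [called from main, line 34]
  verify_load([7, 11, 2, 3, 12, 4], 4) -> 30  [called from main, line 35]
  settle_round(3, -1, 3) -> 0  [called from pick_anchor, line 28]
  pick_anchor(3, 4) -> 0  [called from main, line 37]
Log origin:
  1: from main, line 33
  2: from screen_input, line 2
  3: from screen_input, line 7
  4: from verify_load, line 11
  5: from verify_load, line 16
  6: from main, line 36
  7: from pick_anchor, line 25
  8: from settle_round, line 20
  9: from main, line 38
A correct fix: line 37: replace `bound` with `low`.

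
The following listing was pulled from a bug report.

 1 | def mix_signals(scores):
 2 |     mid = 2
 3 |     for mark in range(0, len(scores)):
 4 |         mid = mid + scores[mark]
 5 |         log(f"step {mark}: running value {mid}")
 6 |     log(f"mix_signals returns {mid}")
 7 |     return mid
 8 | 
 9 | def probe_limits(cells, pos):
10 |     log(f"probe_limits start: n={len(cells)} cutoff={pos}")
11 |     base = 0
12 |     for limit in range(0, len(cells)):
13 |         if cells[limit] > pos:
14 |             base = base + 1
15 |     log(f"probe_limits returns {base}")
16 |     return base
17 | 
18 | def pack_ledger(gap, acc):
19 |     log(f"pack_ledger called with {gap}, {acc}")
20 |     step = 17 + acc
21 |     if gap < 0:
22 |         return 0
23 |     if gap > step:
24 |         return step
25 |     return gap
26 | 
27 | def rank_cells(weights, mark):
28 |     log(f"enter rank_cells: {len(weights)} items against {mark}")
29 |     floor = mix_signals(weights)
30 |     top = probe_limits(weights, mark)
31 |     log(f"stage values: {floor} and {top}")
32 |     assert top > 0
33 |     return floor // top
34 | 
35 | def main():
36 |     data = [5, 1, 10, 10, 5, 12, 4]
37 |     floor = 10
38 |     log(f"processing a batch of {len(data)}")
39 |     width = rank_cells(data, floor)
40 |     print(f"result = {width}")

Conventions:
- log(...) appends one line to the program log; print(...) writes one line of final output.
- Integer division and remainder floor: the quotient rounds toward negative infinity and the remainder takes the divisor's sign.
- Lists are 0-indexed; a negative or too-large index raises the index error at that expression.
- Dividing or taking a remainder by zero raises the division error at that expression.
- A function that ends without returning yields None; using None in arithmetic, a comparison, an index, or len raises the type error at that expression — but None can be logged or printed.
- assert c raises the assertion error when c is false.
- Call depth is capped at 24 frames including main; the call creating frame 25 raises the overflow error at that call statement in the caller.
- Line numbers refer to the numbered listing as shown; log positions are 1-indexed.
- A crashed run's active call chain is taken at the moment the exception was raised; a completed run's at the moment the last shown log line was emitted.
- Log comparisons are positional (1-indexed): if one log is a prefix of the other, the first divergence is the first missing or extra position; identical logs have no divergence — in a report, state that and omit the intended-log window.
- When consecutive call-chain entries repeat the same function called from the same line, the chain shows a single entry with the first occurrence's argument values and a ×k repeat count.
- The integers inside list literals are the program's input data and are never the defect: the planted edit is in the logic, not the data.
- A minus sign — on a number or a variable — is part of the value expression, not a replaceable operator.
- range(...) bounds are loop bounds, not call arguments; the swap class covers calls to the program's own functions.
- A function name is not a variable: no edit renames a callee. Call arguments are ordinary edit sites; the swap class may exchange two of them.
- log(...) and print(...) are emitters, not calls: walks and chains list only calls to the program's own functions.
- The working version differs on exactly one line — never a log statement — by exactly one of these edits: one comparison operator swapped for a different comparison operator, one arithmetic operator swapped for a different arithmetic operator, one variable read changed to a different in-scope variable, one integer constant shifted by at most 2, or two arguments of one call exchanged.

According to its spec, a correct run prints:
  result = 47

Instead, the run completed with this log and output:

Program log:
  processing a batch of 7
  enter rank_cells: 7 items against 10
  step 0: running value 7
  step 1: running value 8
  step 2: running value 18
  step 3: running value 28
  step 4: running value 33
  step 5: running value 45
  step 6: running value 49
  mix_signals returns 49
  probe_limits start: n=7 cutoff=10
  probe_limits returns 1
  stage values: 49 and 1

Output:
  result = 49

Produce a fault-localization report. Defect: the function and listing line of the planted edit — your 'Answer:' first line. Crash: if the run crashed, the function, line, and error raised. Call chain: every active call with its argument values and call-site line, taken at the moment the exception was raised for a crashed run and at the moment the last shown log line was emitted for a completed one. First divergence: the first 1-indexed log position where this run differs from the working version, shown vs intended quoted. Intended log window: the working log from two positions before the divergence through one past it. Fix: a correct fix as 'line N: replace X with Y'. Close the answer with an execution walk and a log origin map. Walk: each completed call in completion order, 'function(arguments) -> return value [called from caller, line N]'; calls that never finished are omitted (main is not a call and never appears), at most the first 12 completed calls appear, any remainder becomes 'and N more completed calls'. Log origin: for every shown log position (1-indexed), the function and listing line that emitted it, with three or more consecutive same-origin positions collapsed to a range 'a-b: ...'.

Answer: the defect is in mix_signals at line 2.
The tell: Log line 3 is where behavior first shows: 'step 0: running value 7' appears instead of 'step 0: running value 5'.
Call chain: main -> rank_cells([5, 1, 10, 10, 5, 12, 4], 10) (called at line 39).
First divergence: position 3 — the shown line 'step 0: running value 7' should read 'step 0: running value 5'.
Intended log window:
  1: processing a batch of 7
  2: enter rank_cells: 7 items against 10
  3: step 0: running value 5
  4: step 1: running value 6
Execution walk:
  mix_signals([5, 1, 10, 10, 5, 12, 4]) -> 49  [called from rank_cells, line 29]
  probe_limits([5, 1, 10, 10, 5, 12, 4], 10) -> 1  [called from rank_cells, line 30]
  rank_cells([5, 1, 10, 10, 5, 12, 4], 10) -> 49  [called from main, line 39]
Log line origins:
  1: logged in main at line 38
  2: logged in rank_cells at line 28
  3-9: logged in mix_signals at line 5
  10: logged in mix_signals at line 6
  11: logged in probe_limits at line 10
  12: logged in probe_limits at line 15
  13: logged in rank_cells at line 31
A correct fix: line 2: replace `2` with `0`.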